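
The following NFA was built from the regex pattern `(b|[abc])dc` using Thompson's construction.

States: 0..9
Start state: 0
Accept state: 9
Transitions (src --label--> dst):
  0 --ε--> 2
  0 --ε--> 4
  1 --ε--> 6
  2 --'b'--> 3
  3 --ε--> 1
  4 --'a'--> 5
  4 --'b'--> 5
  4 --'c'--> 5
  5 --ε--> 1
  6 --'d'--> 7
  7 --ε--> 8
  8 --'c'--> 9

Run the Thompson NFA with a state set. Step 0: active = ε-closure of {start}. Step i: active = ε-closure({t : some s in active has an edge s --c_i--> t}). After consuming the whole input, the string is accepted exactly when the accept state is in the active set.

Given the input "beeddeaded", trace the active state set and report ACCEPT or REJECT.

initial (ε-close {0}): {0,2,4}
'b' @ 1: {1,3,5,6}
'e' @ 2: {}  — no active states
rest 'eddeaded' ignored (set empty)
end set {} — state 9 not in

Answer: REJECT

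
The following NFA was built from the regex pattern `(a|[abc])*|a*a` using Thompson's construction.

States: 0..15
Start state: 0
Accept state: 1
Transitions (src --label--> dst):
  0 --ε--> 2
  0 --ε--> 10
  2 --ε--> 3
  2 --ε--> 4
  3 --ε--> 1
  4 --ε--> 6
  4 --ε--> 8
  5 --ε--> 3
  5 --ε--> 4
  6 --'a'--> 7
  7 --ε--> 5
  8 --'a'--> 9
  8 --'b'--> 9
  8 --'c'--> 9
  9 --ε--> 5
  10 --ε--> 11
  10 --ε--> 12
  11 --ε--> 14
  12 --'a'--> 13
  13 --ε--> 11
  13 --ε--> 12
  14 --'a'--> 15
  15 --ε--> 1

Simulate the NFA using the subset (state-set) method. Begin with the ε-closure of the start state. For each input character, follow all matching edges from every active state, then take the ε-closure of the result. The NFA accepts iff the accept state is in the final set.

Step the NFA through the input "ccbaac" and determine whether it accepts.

Answer: ACCEPT

Trace:
initial (ε-close {0}): {0,1,2,3,4,6,8,10,11,12,14}
'c' @ 1: {1,3,4,5,6,8,9}  ✓accept
'c' @ 2: {1,3,4,5,6,8,9}  ✓accept
'b' @ 3: {1,3,4,5,6,8,9}  ✓accept
'a' @ 4: {1,3,4,5,6,7,8,9}  ✓accept
'a' @ 5: {1,3,4,5,6,7,8,9}  ✓accept
'c' @ 6: {1,3,4,5,6,8,9}  ✓accept
final: {1,3,4,5,6,8,9}; accept 1 in set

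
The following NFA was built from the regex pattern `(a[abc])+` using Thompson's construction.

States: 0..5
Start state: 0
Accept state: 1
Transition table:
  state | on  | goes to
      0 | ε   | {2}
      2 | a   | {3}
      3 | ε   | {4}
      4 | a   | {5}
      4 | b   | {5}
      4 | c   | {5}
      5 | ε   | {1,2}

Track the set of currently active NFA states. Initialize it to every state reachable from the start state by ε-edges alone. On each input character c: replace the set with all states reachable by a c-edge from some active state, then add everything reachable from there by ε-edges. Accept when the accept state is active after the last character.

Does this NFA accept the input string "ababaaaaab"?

Answer: ACCEPT

Trace:
S₀ = ε-closure({0}) = {0,2}
'a' @ 1: {3,4}
'b' @ 2: {1,2,5}  [accepting]
'a' @ 3: {3,4}
'b' @ 4: {1,2,5}  [accepting]
'a' @ 5: {3,4}
'a' @ 6: {1,2,5}  [accepting]
'a' @ 7: {3,4}
'a' @ 8: {1,2,5}  [accepting]
'a' @ 9: {3,4}
'b' @ 10: {1,2,5}  [accepting]
end set {1,2,5} — state 1 in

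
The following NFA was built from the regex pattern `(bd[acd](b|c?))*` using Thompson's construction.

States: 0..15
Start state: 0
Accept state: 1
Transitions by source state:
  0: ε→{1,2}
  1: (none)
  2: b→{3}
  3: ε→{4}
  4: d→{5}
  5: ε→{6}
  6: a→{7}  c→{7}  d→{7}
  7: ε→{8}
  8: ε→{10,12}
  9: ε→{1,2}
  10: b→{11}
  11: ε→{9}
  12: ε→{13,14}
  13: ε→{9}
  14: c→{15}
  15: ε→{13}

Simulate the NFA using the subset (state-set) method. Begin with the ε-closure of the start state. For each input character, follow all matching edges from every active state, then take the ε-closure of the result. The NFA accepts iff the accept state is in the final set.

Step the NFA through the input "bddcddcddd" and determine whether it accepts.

Answer: REJECT

Derivation:
start: ε-closure({0}) = {0,1,2}
'b' @ 1: {3,4}
'd' @ 2: {5,6}
'd' @ 3: {1,2,7,8,9,10,12,13,14}  [accepting]
'c' @ 4: {1,2,9,13,15}  [accepting]
'd' @ 5: {}  — no active states
rest 'dcddd' ignored (set empty)
final: {}; accept 1 not in set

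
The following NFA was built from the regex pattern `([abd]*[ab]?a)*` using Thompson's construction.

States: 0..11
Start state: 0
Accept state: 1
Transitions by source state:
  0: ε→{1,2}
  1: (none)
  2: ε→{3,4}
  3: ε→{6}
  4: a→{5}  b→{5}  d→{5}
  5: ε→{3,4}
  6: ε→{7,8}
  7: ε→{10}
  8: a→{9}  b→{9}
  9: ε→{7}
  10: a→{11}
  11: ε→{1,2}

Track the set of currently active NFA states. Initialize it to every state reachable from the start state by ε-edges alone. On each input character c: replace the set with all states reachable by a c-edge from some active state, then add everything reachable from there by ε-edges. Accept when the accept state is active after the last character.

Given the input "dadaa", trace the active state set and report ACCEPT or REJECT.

start: ε-closure({0}) = {0,1,2,3,4,6,7,8,10}
'd' @ 1: {3,4,5,6,7,8,10}
'a' @ 2: {1,2,3,4,5,6,7,8,9,10,11}  ✓accept
'd' @ 3: {3,4,5,6,7,8,10}
'a' @ 4: {1,2,3,4,5,6,7,8,9,10,11}  ✓accept
'a' @ 5: {1,2,3,4,5,6,7,8,9,10,11}  ✓accept
final: {1,2,3,4,5,6,7,8,9,10,11}; accept 1 in set

Answer: ACCEPT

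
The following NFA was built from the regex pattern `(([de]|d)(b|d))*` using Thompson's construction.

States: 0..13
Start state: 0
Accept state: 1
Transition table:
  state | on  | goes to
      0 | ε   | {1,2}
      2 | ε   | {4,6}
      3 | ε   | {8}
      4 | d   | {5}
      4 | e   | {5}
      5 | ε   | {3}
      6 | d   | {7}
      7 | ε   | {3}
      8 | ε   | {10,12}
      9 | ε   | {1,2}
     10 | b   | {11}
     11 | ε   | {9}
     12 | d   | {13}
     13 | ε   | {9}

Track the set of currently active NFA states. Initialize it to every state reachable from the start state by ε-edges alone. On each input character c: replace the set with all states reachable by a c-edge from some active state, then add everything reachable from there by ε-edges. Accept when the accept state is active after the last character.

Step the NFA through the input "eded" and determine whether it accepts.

initial (ε-close {0}): {0,1,2,4,6}
'e' @ 1: {3,5,8,10,12}
'd' @ 2: {1,2,4,6,9,13}  (accept∈set)
'e' @ 3: {3,5,8,10,12}
'd' @ 4: {1,2,4,6,9,13}  (accept∈set)
end set {1,2,4,6,9,13} — state 1 in

Answer: ACCEPT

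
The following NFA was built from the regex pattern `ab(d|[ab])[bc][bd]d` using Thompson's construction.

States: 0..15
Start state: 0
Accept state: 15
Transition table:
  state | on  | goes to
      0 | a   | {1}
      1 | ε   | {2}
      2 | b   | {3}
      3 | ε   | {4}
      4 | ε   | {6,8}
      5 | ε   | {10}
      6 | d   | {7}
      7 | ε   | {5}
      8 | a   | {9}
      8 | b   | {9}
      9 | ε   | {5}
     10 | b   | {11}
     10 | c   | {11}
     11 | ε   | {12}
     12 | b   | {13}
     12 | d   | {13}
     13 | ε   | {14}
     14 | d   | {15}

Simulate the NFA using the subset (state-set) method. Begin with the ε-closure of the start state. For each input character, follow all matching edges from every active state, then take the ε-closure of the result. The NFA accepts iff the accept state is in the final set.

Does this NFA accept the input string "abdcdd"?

Answer: ACCEPT

Steps:
start: ε-closure({0}) = {0}
'a' @ 1: {1,2}
'b' @ 2: {3,4,6,8}
'd' @ 3: {5,7,10}
'c' @ 4: {11,12}
'd' @ 5: {13,14}
'd' @ 6: {15}  [accepting]
after full input: {15}  (accept=15 in)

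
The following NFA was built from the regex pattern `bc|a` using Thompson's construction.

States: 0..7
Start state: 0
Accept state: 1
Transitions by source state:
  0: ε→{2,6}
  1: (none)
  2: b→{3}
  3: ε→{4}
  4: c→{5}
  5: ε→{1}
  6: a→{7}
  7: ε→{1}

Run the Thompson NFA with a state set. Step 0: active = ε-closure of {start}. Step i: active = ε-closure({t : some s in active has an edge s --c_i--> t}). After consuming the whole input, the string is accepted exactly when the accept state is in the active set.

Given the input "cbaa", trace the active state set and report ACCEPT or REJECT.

initial (ε-close {0}): {0,2,6}
'c' @ 1: {}  — no active states
rest 'baa' ignored (set empty)
end set {} — state 1 not in

Answer: REJECT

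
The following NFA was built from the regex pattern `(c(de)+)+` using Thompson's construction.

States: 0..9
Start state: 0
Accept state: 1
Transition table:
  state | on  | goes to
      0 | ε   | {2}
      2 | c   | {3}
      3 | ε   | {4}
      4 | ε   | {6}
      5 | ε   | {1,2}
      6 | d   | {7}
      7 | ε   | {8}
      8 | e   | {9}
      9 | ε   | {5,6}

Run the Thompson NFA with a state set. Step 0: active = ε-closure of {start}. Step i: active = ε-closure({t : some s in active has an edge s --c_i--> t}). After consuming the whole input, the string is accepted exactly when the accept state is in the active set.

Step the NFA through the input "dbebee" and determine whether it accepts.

Answer: REJECT

Trace:
start: ε-closure({0}) = {0,2}
'd' @ 1: {}  — dead — no transitions
rest 'bebee' ignored (set empty)
after full input: {}  (accept=1 not in)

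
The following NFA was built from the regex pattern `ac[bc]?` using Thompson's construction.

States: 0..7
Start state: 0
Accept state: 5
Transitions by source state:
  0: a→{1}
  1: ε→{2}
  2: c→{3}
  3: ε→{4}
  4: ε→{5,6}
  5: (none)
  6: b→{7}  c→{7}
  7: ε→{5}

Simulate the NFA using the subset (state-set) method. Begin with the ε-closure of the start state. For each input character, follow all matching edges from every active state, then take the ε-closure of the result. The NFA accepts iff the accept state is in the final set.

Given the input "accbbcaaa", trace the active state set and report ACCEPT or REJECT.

S₀ = ε-closure({0}) = {0}
'a' @ 1: {1,2}
'c' @ 2: {3,4,5,6}  [accepting]
'c' @ 3: {5,7}  [accepting]
'b' @ 4: {}  — state set empty
rest 'bcaaa' ignored (set empty)
after full input: {}  (accept=5 not in)

Answer: REJECT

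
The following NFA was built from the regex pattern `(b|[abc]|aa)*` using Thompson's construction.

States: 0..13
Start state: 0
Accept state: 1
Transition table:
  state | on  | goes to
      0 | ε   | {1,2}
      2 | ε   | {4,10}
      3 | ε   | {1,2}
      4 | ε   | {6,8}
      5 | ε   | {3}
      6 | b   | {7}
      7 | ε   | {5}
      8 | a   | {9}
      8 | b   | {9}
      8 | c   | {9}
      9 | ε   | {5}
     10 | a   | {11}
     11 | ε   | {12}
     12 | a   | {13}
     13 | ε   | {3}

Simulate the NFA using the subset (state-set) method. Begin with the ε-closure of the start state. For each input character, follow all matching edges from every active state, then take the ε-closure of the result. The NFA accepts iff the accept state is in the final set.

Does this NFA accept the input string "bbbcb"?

start: ε-closure({0}) = {0,1,2,4,6,8,10}
'b' @ 1: {1,2,3,4,5,6,7,8,9,10}  ✓accept
'b' @ 2: {1,2,3,4,5,6,7,8,9,10}  ✓accept
'b' @ 3: {1,2,3,4,5,6,7,8,9,10}  ✓accept
'c' @ 4: {1,2,3,4,5,6,8,9,10}  ✓accept
'b' @ 5: {1,2,3,4,5,6,7,8,9,10}  ✓accept
end set {1,2,3,4,5,6,7,8,9,10} — state 1 in

Answer: ACCEPT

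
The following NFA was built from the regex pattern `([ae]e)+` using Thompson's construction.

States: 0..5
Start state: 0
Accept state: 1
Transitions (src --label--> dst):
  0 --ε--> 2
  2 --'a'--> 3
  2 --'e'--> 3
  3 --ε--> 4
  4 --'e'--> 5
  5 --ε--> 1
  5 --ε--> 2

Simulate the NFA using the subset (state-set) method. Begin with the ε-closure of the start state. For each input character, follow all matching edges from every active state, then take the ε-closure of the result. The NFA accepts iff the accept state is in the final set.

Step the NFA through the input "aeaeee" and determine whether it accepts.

S₀ = ε-closure({0}) = {0,2}
'a' @ 1: {3,4}
'e' @ 2: {1,2,5}  (accept∈set)
'a' @ 3: {3,4}
'e' @ 4: {1,2,5}  (accept∈set)
'e' @ 5: {3,4}
'e' @ 6: {1,2,5}  (accept∈set)
final: {1,2,5}; accept 1 in set

Answer: ACCEPT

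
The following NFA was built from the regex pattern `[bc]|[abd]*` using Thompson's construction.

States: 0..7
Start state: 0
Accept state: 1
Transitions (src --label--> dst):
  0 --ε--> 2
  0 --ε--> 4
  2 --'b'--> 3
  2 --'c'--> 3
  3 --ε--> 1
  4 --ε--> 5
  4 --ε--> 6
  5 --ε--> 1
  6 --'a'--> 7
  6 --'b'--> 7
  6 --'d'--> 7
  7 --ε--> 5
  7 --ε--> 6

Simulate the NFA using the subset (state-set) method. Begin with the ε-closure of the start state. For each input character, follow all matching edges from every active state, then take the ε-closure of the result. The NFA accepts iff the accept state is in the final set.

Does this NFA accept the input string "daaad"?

start: ε-closure({0}) = {0,1,2,4,5,6}
'd' @ 1: {1,5,6,7}  (accept∈set)
'a' @ 2: {1,5,6,7}  (accept∈set)
'a' @ 3: {1,5,6,7}  (accept∈set)
'a' @ 4: {1,5,6,7}  (accept∈set)
'd' @ 5: {1,5,6,7}  (accept∈set)
end set {1,5,6,7} — state 1 in

Answer: ACCEPT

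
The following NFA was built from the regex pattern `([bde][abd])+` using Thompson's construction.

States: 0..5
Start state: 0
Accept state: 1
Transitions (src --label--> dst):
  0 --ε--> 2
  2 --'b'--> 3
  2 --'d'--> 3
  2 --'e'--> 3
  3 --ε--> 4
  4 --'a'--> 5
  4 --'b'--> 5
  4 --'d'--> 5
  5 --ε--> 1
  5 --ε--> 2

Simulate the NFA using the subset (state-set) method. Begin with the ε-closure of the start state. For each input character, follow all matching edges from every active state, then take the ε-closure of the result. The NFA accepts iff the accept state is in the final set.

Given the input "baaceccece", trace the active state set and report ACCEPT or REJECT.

S₀ = ε-closure({0}) = {0,2}
'b' @ 1: {3,4}
'a' @ 2: {1,2,5}  ✓accept
'a' @ 3: {}  — dead — no transitions
rest 'ceccece' ignored (set empty)
end set {} — state 1 not in

Answer: REJECT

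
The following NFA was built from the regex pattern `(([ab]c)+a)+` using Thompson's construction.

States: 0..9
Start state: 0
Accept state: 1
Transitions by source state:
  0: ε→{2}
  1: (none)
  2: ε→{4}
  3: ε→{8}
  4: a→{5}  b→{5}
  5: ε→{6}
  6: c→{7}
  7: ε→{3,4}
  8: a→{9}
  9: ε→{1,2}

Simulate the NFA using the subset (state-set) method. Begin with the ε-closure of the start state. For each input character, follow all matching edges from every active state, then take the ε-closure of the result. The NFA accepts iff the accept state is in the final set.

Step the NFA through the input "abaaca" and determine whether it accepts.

S₀ = ε-closure({0}) = {0,2,4}
'a' @ 1: {5,6}
'b' @ 2: {}  — state set empty
rest 'aaca' ignored (set empty)
end set {} — state 1 not in

Answer: REJECT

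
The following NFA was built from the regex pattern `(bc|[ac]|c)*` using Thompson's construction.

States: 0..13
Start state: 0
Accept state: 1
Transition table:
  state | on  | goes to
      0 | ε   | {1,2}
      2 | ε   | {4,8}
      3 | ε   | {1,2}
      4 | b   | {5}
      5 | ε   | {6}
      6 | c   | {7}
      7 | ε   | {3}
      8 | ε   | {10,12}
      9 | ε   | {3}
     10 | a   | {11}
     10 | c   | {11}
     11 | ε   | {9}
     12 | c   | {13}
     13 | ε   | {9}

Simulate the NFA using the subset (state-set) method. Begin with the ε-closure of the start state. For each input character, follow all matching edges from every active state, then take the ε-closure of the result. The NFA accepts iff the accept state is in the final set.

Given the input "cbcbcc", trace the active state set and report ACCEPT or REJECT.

start: ε-closure({0}) = {0,1,2,4,8,10,12}
'c' @ 1: {1,2,3,4,8,9,10,11,12,13}  [accepting]
'b' @ 2: {5,6}
'c' @ 3: {1,2,3,4,7,8,10,12}  [accepting]
'b' @ 4: {5,6}
'c' @ 5: {1,2,3,4,7,8,10,12}  [accepting]
'c' @ 6: {1,2,3,4,8,9,10,11,12,13}  [accepting]
end set {1,2,3,4,8,9,10,11,12,13} — state 1 in

Answer: ACCEPT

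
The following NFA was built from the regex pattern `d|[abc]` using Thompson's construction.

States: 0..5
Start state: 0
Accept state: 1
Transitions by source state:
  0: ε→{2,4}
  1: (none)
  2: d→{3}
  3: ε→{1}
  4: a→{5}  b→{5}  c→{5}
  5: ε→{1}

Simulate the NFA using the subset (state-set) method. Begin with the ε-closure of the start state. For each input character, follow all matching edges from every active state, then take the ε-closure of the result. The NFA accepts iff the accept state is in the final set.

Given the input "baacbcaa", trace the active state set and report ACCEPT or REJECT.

Answer: REJECT

Steps:
start: ε-closure({0}) = {0,2,4}
'b' @ 1: {1,5}  ✓accept
'a' @ 2: {}  — dead — no transitions
rest 'acbcaa' ignored (set empty)
after full input: {}  (accept=1 not in)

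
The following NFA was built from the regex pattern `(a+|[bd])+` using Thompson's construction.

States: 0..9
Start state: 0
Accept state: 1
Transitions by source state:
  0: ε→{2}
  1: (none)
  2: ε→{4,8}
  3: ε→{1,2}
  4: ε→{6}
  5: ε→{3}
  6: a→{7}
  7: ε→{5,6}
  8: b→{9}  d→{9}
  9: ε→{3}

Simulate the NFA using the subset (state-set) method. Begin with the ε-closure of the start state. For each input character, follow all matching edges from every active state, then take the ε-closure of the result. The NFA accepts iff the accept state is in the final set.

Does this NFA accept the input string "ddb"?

Answer: ACCEPT

Steps:
initial (ε-close {0}): {0,2,4,6,8}
'd' @ 1: {1,2,3,4,6,8,9}  (accept∈set)
'd' @ 2: {1,2,3,4,6,8,9}  (accept∈set)
'b' @ 3: {1,2,3,4,6,8,9}  (accept∈set)
after full input: {1,2,3,4,6,8,9}  (accept=1 in)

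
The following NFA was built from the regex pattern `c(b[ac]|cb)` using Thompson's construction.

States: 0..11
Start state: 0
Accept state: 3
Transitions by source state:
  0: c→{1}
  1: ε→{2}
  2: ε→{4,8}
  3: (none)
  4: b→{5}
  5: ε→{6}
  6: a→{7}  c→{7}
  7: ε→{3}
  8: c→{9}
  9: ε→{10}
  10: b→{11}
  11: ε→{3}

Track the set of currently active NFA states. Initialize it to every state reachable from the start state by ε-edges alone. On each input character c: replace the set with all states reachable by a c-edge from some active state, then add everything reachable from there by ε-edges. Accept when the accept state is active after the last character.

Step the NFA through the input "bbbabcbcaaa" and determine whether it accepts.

Answer: REJECT

Steps:
S₀ = ε-closure({0}) = {0}
'b' @ 1: {}  — no active states
rest 'bbabcbcaaa' ignored (set empty)
final: {}; accept 3 not in set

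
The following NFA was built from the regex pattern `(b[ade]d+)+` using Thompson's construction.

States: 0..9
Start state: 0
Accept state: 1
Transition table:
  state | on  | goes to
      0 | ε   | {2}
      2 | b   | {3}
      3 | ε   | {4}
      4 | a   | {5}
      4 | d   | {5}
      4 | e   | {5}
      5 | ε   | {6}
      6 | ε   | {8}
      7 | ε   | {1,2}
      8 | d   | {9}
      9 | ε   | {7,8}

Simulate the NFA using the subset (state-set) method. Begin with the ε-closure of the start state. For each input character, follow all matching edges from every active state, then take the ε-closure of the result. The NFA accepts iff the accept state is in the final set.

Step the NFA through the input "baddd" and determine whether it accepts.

initial (ε-close {0}): {0,2}
'b' @ 1: {3,4}
'a' @ 2: {5,6,8}
'd' @ 3: {1,2,7,8,9}  [accepting]
'd' @ 4: {1,2,7,8,9}  [accepting]
'd' @ 5: {1,2,7,8,9}  [accepting]
after full input: {1,2,7,8,9}  (accept=1 in)

Answer: ACCEPT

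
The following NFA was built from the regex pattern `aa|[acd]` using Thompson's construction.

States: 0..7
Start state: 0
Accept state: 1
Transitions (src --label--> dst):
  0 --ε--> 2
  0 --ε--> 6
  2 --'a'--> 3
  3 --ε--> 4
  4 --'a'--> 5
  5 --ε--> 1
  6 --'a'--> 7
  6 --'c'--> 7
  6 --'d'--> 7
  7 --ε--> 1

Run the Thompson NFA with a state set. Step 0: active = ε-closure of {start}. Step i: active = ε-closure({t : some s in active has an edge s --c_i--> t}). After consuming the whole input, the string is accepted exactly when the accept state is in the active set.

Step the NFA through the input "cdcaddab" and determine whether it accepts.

initial (ε-close {0}): {0,2,6}
'c' @ 1: {1,7}  (accept∈set)
'd' @ 2: {}  — dead — no transitions
rest 'caddab' ignored (set empty)
final: {}; accept 1 not in set

Answer: REJECT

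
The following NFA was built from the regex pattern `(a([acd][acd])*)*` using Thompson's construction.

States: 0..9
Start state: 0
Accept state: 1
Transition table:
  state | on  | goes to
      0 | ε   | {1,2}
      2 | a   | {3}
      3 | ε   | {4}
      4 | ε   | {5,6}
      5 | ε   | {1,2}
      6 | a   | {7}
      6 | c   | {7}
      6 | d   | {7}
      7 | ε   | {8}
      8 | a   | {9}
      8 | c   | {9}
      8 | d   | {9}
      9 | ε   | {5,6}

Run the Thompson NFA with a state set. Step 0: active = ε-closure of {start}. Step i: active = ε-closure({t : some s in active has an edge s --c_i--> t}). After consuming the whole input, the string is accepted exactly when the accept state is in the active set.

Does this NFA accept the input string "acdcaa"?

start: ε-closure({0}) = {0,1,2}
'a' @ 1: {1,2,3,4,5,6}  (accept∈set)
'c' @ 2: {7,8}
'd' @ 3: {1,2,5,6,9}  (accept∈set)
'c' @ 4: {7,8}
'a' @ 5: {1,2,5,6,9}  (accept∈set)
'a' @ 6: {1,2,3,4,5,6,7,8}  (accept∈set)
end set {1,2,3,4,5,6,7,8} — state 1 in

Answer: ACCEPT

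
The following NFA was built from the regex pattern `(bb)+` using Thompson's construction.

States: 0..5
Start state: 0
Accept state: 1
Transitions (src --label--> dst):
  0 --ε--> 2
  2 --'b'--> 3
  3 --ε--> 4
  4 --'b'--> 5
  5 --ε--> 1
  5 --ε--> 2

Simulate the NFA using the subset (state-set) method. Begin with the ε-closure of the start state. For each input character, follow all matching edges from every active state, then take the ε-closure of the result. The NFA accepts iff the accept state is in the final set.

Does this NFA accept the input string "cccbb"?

Answer: REJECT

Steps:
S₀ = ε-closure({0}) = {0,2}
'c' @ 1: {}  — dead — no transitions
rest 'ccbb' ignored (set empty)
after full input: {}  (accept=1 not in)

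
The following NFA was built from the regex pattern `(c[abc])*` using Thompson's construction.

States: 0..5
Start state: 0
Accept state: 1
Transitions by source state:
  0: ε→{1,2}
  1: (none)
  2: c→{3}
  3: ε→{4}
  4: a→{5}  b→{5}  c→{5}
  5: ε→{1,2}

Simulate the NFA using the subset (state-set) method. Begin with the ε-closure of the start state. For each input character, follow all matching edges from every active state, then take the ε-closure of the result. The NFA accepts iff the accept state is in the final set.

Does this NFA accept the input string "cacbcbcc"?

Answer: ACCEPT

Steps:
S₀ = ε-closure({0}) = {0,1,2}
'c' @ 1: {3,4}
'a' @ 2: {1,2,5}  ✓accept
'c' @ 3: {3,4}
'b' @ 4: {1,2,5}  ✓accept
'c' @ 5: {3,4}
'b' @ 6: {1,2,5}  ✓accept
'c' @ 7: {3,4}
'c' @ 8: {1,2,5}  ✓accept
final: {1,2,5}; accept 1 in set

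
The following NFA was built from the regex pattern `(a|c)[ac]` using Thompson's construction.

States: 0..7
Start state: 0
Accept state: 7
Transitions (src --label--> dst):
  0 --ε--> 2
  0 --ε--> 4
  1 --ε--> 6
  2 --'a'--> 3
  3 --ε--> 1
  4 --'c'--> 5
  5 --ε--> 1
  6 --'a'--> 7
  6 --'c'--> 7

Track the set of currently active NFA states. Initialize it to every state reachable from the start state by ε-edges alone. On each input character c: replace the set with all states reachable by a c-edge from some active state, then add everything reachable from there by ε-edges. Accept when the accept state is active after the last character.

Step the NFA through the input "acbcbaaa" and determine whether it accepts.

Answer: REJECT

Trace:
start: ε-closure({0}) = {0,2,4}
'a' @ 1: {1,3,6}
'c' @ 2: {7}  (accept∈set)
'b' @ 3: {}  — dead — no transitions
rest 'cbaaa' ignored (set empty)
final: {}; accept 7 not in set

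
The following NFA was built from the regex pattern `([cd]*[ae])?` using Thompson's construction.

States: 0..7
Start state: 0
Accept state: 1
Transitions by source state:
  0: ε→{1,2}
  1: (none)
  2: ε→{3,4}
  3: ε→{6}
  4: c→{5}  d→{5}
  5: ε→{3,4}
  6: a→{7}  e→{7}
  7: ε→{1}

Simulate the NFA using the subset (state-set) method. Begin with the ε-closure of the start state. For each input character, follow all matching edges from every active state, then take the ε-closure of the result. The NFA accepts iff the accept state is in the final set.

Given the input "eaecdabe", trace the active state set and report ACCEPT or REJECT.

S₀ = ε-closure({0}) = {0,1,2,3,4,6}
'e' @ 1: {1,7}  [accepting]
'a' @ 2: {}  — state set empty
rest 'ecdabe' ignored (set empty)
final: {}; accept 1 not in set

Answer: REJECT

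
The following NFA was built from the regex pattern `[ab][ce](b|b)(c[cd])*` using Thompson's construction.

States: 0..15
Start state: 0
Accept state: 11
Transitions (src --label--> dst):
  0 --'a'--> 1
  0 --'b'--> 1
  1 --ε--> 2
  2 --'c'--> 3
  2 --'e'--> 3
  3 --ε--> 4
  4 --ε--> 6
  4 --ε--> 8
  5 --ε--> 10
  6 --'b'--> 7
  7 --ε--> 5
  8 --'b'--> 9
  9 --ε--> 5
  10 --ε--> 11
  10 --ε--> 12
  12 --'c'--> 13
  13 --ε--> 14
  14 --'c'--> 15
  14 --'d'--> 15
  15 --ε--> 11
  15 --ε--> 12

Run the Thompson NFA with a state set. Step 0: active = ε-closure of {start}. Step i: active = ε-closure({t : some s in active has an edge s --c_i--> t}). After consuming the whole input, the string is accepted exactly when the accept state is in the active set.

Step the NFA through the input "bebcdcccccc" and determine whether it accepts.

S₀ = ε-closure({0}) = {0}
'b' @ 1: {1,2}
'e' @ 2: {3,4,6,8}
'b' @ 3: {5,7,9,10,11,12}  ✓accept
'c' @ 4: {13,14}
'd' @ 5: {11,12,15}  ✓accept
'c' @ 6: {13,14}
'c' @ 7: {11,12,15}  ✓accept
'c' @ 8: {13,14}
'c' @ 9: {11,12,15}  ✓accept
'c' @ 10: {13,14}
'c' @ 11: {11,12,15}  ✓accept
after full input: {11,12,15}  (accept=11 in)

Answer: ACCEPT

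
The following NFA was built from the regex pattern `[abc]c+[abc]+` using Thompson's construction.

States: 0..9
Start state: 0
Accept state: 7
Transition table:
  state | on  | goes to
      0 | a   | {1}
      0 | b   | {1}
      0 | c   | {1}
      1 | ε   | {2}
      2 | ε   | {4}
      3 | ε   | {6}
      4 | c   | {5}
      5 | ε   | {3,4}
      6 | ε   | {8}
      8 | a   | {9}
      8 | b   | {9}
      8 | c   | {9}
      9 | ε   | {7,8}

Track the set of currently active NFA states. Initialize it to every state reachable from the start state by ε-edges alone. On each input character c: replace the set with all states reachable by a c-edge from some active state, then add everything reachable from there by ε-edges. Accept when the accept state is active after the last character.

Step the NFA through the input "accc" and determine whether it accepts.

Answer: ACCEPT

Trace:
initial (ε-close {0}): {0}
'a' @ 1: {1,2,4}
'c' @ 2: {3,4,5,6,8}
'c' @ 3: {3,4,5,6,7,8,9}  (accept∈set)
'c' @ 4: {3,4,5,6,7,8,9}  (accept∈set)
final: {3,4,5,6,7,8,9}; accept 7 in set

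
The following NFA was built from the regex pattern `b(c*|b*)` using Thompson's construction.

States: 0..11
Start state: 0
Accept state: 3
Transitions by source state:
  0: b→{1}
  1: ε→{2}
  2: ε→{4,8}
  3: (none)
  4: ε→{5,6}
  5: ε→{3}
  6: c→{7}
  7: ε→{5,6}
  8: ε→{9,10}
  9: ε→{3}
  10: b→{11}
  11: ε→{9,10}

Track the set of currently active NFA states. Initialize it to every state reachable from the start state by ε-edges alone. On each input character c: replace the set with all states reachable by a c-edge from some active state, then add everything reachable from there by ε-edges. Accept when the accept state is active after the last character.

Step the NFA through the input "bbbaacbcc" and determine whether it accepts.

Answer: REJECT

Derivation:
initial (ε-close {0}): {0}
'b' @ 1: {1,2,3,4,5,6,8,9,10}  (accept∈set)
'b' @ 2: {3,9,10,11}  (accept∈set)
'b' @ 3: {3,9,10,11}  (accept∈set)
'a' @ 4: {}  — state set empty
rest 'acbcc' ignored (set empty)
after full input: {}  (accept=3 not in)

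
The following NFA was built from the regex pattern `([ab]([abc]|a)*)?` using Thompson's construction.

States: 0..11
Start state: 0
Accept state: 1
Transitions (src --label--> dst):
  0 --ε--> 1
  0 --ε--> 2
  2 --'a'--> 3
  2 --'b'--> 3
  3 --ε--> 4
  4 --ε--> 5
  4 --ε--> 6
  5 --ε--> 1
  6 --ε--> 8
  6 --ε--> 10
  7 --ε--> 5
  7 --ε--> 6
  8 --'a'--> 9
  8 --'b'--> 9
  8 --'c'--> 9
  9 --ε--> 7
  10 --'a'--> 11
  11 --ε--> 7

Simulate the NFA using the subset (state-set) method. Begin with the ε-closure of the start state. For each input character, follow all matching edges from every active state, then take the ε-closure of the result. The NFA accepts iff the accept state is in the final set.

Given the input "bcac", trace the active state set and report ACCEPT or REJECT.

Answer: ACCEPT

Steps:
S₀ = ε-closure({0}) = {0,1,2}
'b' @ 1: {1,3,4,5,6,8,10}  [accepting]
'c' @ 2: {1,5,6,7,8,9,10}  [accepting]
'a' @ 3: {1,5,6,7,8,9,10,11}  [accepting]
'c' @ 4: {1,5,6,7,8,9,10}  [accepting]
final: {1,5,6,7,8,9,10}; accept 1 in set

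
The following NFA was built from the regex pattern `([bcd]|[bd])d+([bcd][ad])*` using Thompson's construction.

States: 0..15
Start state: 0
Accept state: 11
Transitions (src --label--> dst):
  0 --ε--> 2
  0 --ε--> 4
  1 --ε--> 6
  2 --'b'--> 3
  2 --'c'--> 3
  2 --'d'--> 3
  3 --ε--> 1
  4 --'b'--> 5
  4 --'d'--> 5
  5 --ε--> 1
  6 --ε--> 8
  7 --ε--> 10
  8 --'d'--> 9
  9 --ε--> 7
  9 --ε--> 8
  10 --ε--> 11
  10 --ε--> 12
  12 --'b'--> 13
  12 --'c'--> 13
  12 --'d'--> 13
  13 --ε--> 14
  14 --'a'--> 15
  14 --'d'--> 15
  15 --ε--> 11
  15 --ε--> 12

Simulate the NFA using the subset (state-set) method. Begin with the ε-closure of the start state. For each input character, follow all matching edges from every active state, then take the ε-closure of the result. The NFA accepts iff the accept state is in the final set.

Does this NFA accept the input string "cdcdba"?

S₀ = ε-closure({0}) = {0,2,4}
'c' @ 1: {1,3,6,8}
'd' @ 2: {7,8,9,10,11,12}  (accept∈set)
'c' @ 3: {13,14}
'd' @ 4: {11,12,15}  (accept∈set)
'b' @ 5: {13,14}
'a' @ 6: {11,12,15}  (accept∈set)
end set {11,12,15} — state 11 in

Answer: ACCEPT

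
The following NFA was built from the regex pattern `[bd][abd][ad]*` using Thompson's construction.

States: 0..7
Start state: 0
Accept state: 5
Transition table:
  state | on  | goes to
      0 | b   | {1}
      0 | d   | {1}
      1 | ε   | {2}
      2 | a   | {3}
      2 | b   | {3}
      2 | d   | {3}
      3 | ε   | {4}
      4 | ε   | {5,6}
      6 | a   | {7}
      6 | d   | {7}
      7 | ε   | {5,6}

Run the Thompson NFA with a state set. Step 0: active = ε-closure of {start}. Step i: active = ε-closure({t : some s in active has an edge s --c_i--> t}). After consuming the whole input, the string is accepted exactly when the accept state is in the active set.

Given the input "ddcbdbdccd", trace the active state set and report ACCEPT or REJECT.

Answer: REJECT

Steps:
S₀ = ε-closure({0}) = {0}
'd' @ 1: {1,2}
'd' @ 2: {3,4,5,6}  (accept∈set)
'c' @ 3: {}  — dead — no transitions
rest 'bdbdccd' ignored (set empty)
end set {} — state 5 not in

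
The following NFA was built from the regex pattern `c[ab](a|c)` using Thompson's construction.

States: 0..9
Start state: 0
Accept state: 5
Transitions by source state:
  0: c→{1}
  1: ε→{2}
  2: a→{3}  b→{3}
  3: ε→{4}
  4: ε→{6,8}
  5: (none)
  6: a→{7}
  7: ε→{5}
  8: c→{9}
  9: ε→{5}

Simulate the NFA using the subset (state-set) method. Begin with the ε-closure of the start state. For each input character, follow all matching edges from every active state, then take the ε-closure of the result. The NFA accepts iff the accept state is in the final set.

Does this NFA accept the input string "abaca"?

start: ε-closure({0}) = {0}
'a' @ 1: {}  — dead — no transitions
rest 'baca' ignored (set empty)
after full input: {}  (accept=5 not in)

Answer: REJECT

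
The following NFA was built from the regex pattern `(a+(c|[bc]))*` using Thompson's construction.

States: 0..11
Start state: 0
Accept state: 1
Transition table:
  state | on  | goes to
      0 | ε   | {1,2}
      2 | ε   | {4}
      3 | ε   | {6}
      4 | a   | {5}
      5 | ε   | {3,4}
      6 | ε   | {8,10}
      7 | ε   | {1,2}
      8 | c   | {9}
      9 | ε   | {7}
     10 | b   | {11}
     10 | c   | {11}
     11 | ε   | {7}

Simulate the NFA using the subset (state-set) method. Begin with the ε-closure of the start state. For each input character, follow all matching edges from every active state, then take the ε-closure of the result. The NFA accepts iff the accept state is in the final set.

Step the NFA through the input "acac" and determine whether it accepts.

initial (ε-close {0}): {0,1,2,4}
'a' @ 1: {3,4,5,6,8,10}
'c' @ 2: {1,2,4,7,9,11}  ✓accept
'a' @ 3: {3,4,5,6,8,10}
'c' @ 4: {1,2,4,7,9,11}  ✓accept
final: {1,2,4,7,9,11}; accept 1 in set

Answer: ACCEPT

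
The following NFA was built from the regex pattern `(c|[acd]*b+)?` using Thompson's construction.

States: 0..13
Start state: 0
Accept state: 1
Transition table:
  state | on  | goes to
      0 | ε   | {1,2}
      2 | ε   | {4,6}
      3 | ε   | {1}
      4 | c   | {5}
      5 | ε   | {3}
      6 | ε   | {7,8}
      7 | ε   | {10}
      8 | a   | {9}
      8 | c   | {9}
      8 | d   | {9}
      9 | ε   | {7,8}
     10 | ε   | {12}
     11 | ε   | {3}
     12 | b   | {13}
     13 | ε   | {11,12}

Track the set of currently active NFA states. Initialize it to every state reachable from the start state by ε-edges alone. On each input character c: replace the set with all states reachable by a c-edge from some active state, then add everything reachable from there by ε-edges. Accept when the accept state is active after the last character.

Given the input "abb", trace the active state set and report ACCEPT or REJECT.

Answer: ACCEPT

Steps:
initial (ε-close {0}): {0,1,2,4,6,7,8,10,12}
'a' @ 1: {7,8,9,10,12}
'b' @ 2: {1,3,11,12,13}  [accepting]
'b' @ 3: {1,3,11,12,13}  [accepting]
end set {1,3,11,12,13} — state 1 in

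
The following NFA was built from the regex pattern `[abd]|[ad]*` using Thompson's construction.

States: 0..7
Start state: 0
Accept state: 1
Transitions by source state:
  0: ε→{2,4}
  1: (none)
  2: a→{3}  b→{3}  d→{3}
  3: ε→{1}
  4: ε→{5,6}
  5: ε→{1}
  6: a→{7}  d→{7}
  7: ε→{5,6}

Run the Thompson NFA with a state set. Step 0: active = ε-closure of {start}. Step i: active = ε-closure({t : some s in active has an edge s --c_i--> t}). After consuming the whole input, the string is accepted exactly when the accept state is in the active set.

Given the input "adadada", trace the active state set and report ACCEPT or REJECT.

initial (ε-close {0}): {0,1,2,4,5,6}
'a' @ 1: {1,3,5,6,7}  [accepting]
'd' @ 2: {1,5,6,7}  [accepting]
'a' @ 3: {1,5,6,7}  [accepting]
'd' @ 4: {1,5,6,7}  [accepting]
'a' @ 5: {1,5,6,7}  [accepting]
'd' @ 6: {1,5,6,7}  [accepting]
'a' @ 7: {1,5,6,7}  [accepting]
end set {1,5,6,7} — state 1 in

Answer: ACCEPT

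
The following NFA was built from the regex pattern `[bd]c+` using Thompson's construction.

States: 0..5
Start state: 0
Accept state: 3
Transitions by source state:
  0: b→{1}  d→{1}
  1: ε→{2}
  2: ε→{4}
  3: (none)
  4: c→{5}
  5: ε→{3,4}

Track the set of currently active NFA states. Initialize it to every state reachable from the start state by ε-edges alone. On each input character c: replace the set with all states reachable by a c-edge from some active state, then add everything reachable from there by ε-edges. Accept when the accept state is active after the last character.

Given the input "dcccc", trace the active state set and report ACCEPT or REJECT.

S₀ = ε-closure({0}) = {0}
'd' @ 1: {1,2,4}
'c' @ 2: {3,4,5}  [accepting]
'c' @ 3: {3,4,5}  [accepting]
'c' @ 4: {3,4,5}  [accepting]
'c' @ 5: {3,4,5}  [accepting]
end set {3,4,5} — state 3 in

Answer: ACCEPT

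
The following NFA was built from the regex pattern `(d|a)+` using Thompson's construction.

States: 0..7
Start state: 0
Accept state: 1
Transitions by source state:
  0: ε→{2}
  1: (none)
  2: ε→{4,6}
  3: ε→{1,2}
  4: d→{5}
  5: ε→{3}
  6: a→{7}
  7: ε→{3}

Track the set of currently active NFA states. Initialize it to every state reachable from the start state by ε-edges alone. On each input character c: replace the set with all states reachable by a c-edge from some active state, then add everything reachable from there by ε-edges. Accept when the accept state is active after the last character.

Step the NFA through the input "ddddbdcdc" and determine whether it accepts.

Answer: REJECT

Derivation:
S₀ = ε-closure({0}) = {0,2,4,6}
'd' @ 1: {1,2,3,4,5,6}  (accept∈set)
'd' @ 2: {1,2,3,4,5,6}  (accept∈set)
'd' @ 3: {1,2,3,4,5,6}  (accept∈set)
'd' @ 4: {1,2,3,4,5,6}  (accept∈set)
'b' @ 5: {}  — state set empty
rest 'dcdc' ignored (set empty)
after full input: {}  (accept=1 not in)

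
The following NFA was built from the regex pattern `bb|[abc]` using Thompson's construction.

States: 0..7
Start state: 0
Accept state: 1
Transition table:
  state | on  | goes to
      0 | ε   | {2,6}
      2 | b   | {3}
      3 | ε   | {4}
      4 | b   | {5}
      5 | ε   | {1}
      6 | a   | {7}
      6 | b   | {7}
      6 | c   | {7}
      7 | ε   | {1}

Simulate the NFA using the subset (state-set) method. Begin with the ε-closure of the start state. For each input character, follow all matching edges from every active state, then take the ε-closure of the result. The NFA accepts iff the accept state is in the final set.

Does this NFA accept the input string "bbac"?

Answer: REJECT

Steps:
S₀ = ε-closure({0}) = {0,2,6}
'b' @ 1: {1,3,4,7}  (accept∈set)
'b' @ 2: {1,5}  (accept∈set)
'a' @ 3: {}  — dead — no transitions
rest 'c' ignored (set empty)
end set {} — state 1 not in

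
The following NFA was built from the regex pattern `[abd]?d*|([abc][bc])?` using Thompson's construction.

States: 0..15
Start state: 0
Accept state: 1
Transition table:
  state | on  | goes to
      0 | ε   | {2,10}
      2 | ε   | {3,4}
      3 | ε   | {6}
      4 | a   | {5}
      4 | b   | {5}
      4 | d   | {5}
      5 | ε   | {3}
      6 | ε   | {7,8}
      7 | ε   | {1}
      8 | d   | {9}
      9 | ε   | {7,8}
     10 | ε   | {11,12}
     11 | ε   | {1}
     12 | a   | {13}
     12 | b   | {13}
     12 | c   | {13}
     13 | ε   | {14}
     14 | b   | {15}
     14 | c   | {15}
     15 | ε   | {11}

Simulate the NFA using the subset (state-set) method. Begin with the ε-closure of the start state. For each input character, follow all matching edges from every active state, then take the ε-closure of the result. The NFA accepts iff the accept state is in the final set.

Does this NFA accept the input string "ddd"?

Answer: ACCEPT

Derivation:
start: ε-closure({0}) = {0,1,2,3,4,6,7,8,10,11,12}
'd' @ 1: {1,3,5,6,7,8,9}  ✓accept
'd' @ 2: {1,7,8,9}  ✓accept
'd' @ 3: {1,7,8,9}  ✓accept
end set {1,7,8,9} — state 1 in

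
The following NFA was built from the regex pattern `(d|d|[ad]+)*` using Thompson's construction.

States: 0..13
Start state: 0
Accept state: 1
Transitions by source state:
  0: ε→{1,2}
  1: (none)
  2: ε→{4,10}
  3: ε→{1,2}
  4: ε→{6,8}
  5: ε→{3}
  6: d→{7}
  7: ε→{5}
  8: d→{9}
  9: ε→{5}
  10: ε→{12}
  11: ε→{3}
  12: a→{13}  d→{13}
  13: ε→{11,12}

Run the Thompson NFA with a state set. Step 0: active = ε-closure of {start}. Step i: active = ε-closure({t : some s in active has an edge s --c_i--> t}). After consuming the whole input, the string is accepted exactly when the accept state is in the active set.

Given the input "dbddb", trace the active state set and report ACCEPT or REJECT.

Answer: REJECT

Trace:
S₀ = ε-closure({0}) = {0,1,2,4,6,8,10,12}
'd' @ 1: {1,2,3,4,5,6,7,8,9,10,11,12,13}  [accepting]
'b' @ 2: {}  — state set empty
rest 'ddb' ignored (set empty)
final: {}; accept 1 not in set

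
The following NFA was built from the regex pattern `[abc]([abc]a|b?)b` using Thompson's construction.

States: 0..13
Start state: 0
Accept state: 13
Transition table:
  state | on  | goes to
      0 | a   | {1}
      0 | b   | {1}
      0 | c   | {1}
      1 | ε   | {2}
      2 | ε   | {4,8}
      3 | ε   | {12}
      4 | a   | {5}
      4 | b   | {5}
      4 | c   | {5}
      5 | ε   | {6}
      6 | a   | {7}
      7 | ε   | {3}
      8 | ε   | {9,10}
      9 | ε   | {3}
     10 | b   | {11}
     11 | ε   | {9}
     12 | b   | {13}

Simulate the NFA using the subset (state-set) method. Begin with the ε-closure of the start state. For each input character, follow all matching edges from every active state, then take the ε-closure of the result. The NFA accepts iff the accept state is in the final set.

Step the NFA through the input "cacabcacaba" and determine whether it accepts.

Answer: REJECT

Trace:
initial (ε-close {0}): {0}
'c' @ 1: {1,2,3,4,8,9,10,12}
'a' @ 2: {5,6}
'c' @ 3: {}  — state set empty
rest 'abcacaba' ignored (set empty)
after full input: {}  (accept=13 not in)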